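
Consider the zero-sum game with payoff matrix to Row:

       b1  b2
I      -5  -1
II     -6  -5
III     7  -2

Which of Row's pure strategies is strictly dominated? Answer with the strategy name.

II

I gives a strictly higher payoff than II against every column: -5 > -6, -1 > -5.
So II is strictly dominated and Row never plays it.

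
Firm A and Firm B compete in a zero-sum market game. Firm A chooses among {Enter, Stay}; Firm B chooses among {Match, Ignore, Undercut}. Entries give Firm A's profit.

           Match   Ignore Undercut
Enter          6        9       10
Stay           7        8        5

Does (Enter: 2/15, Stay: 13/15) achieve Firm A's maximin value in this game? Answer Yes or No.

Against Match this mix gives (2/15)·6 + (13/15)·7 = 103/15.
Against Ignore this mix gives (2/15)·9 + (13/15)·8 = 122/15.
Against Undercut this mix gives (2/15)·10 + (13/15)·5 = 17/3.
Firm B will play Undercut, holding Firm A to 17/3. Shifting weight toward the row that does better against Undercut would raise this floor (the equalizing mix achieves 20/3 against both Undercut and Match), so the proposed strategy is not optimal.

No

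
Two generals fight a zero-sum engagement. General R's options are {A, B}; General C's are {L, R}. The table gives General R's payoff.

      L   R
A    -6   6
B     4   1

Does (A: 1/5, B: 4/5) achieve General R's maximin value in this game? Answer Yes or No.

Against L this mix gives (1/5)·(-6) + (4/5)·4 = 2.
Against R this mix gives (1/5)·6 + (4/5)·1 = 2.
All of General C's active replies (L, R) yield 2, and no column does worse for General R. The mix makes General C indifferent and guarantees 2, so it is optimal.

Yes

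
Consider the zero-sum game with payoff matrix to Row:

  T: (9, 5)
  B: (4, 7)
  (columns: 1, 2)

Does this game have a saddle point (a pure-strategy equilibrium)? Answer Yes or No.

Row minima: T → 5, B → 4; maximin = 5.
Column maxima: 1 → 9, 2 → 7; minimax = 7.
5 ≠ 7, so no pure-strategy equilibrium exists.

No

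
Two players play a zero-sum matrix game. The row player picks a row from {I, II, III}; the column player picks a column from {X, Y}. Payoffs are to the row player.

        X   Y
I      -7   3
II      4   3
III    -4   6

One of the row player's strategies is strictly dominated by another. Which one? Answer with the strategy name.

I

III gives a strictly higher payoff than I against every column: -4 > -7, 6 > 3.
So I is strictly dominated and the row player never plays it.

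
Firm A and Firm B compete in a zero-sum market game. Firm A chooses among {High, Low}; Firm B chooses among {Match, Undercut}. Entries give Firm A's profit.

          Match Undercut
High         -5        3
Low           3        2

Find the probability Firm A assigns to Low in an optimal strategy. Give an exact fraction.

Row minima: High → -5, Low → 2; maximin = 2.
Column maxima: Match → 3, Undercut → 3; minimax = 3.
2 ≠ 3, so there is no saddle point; optimal play is mixed.
Let Firm A play High with probability p. Expected payoff against Match: (-5)p + 3(1−p) = −8p + 3; against Undercut: 3p + 2(1−p) = p + 2.
Setting these equal: −8p + 3 = p + 2 ⇒ −9p = -1 ⇒ p = 1/9, and the value is (-8)·(1/9) + 3 = 19/9.
For Firm B: with q = P(Match), equating High's and Low's payoffs gives −8q + 3 = q + 2 ⇒ q = 1/9.

8/9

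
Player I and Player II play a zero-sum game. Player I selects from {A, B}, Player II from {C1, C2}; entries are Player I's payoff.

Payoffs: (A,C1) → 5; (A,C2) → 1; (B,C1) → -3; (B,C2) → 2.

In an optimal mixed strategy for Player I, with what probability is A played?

Row minima: A → 1, B → -3; maximin = 1.
Column maxima: C1 → 5, C2 → 2; minimax = 2.
1 ≠ 2, so there is no saddle point; optimal play is mixed.
Let Player I play A with probability p. Expected payoff against C1: 5p + (-3)(1−p) = 8p − 3; against C2: 1p + 2(1−p) = −p + 2.
Setting these equal: 8p − 3 = −p + 2 ⇒ 9p = 5 ⇒ p = 5/9, and the value is (8)·(5/9) − 3 = 13/9.
For Player II: with q = P(C1), equating A's and B's payoffs gives 4q + 1 = −5q + 2 ⇒ q = 1/9.

5/9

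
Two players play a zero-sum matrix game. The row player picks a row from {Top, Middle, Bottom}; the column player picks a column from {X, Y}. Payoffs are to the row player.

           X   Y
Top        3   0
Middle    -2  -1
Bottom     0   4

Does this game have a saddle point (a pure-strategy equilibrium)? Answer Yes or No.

No

Row minima: Top → 0, Middle → -2, Bottom → 0; maximin = 0.
Column maxima: X → 3, Y → 4; minimax = 3.
0 ≠ 3, so no pure-strategy equilibrium exists.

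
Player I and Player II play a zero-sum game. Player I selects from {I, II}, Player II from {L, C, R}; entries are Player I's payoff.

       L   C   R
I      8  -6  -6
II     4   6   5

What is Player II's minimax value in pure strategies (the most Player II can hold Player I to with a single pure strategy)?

Column maxima: L → 8, C → 6, R → 5.
The smallest of these is 5.

5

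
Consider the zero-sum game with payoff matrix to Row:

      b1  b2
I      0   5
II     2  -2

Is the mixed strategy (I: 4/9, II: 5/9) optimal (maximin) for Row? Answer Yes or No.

Against b1 this mix gives (4/9)·0 + (5/9)·2 = 10/9.
Against b2 this mix gives (4/9)·5 + (5/9)·(-2) = 10/9.
All of Column's active replies (b1, b2) yield 10/9, and no column does worse for Row. The mix makes Column indifferent and guarantees 10/9, so it is optimal.

Yes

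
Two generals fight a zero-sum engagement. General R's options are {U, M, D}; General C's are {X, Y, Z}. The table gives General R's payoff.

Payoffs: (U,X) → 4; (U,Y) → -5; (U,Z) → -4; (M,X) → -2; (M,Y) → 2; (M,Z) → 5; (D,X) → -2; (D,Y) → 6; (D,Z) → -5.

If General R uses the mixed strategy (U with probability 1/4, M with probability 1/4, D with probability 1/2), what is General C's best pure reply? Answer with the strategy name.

Z

If General C plays X, General R's expected payoff is (1/4)·4 + (1/4)·(-2) + (1/2)·(-2) = -1/2.
If General C plays Y, General R's expected payoff is (1/4)·(-5) + (1/4)·2 + (1/2)·6 = 9/4.
If General C plays Z, General R's expected payoff is (1/4)·(-4) + (1/4)·5 + (1/2)·(-5) = -9/4.
General C minimizes General R's payoff; the smallest is -9/4, so the best response is Z.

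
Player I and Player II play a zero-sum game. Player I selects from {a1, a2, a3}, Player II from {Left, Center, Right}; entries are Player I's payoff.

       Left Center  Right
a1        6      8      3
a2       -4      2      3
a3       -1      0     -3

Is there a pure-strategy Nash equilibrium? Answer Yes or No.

Row minima: a1 → 3, a2 → -4, a3 → -3; maximin = 3.
Column maxima: Left → 6, Center → 8, Right → 3; minimax = 3.
maximin = minimax = 3, so a saddle point exists.

Yes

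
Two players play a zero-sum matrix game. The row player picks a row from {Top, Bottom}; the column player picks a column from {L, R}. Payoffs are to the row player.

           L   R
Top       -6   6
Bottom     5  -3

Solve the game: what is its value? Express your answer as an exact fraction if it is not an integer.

Row minima: Top → -6, Bottom → -3; maximin = -3.
Column maxima: L → 5, R → 6; minimax = 5.
-3 ≠ 5, so there is no saddle point; optimal play is mixed.
Let the row player play Top with probability p. Expected payoff against L: (-6)p + 5(1−p) = −11p + 5; against R: 6p + (-3)(1−p) = 9p − 3.
Setting these equal: −11p + 5 = 9p − 3 ⇒ −20p = -8 ⇒ p = 2/5, and the value is (-11)·(2/5) + 5 = 3/5.
For the column player: with q = P(L), equating Top's and Bottom's payoffs gives −12q + 6 = 8q − 3 ⇒ q = 9/20.

3/5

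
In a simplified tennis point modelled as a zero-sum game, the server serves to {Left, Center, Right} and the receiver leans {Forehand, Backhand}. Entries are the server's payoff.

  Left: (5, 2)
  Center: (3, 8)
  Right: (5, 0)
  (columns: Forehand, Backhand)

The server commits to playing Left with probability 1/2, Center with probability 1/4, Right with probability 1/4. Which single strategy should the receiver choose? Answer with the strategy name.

Backhand

If the receiver plays Forehand, the server's expected payoff is (1/2)·5 + (1/4)·3 + (1/4)·5 = 9/2.
If the receiver plays Backhand, the server's expected payoff is (1/2)·2 + (1/4)·8 + (1/4)·0 = 3.
The receiver minimizes the server's payoff; the smallest is 3, so the best response is Backhand.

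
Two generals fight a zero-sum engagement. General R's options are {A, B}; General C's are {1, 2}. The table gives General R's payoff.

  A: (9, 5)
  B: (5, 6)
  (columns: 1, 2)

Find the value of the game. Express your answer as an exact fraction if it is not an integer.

Row minima: A → 5, B → 5; maximin = 5.
Column maxima: 1 → 9, 2 → 6; minimax = 6.
5 ≠ 6, so there is no saddle point; optimal play is mixed.
Let General R play A with probability p. Expected payoff against 1: 9p + 5(1−p) = 4p + 5; against 2: 5p + 6(1−p) = −p + 6.
Setting these equal: 4p + 5 = −p + 6 ⇒ 5p = 1 ⇒ p = 1/5, and the value is (4)·(1/5) + 5 = 29/5.
For General C: with q = P(1), equating A's and B's payoffs gives 4q + 5 = −q + 6 ⇒ q = 1/5.

29/5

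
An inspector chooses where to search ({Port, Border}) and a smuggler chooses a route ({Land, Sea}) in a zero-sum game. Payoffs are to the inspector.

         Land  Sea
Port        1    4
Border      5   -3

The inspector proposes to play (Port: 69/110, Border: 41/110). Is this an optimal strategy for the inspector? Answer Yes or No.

No

Against Land this mix gives (69/110)·1 + (41/110)·5 = 137/55.
Against Sea this mix gives (69/110)·4 + (41/110)·(-3) = 153/110.
The smuggler will play Sea, holding the inspector to 153/110. Shifting weight toward the row that does better against Sea would raise this floor (the equalizing mix achieves 23/11 against both Sea and Land), so the proposed strategy is not optimal.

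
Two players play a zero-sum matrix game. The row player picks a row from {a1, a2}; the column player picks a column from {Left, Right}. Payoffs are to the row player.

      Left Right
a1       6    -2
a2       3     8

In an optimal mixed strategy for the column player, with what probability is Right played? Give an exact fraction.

Row minima: a1 → -2, a2 → 3; maximin = 3.
Column maxima: Left → 6, Right → 8; minimax = 6.
3 ≠ 6, so there is no saddle point; optimal play is mixed.
Let the row player play a1 with probability p. Expected payoff against Left: 6p + 3(1−p) = 3p + 3; against Right: (-2)p + 8(1−p) = −10p + 8.
Setting these equal: 3p + 3 = −10p + 8 ⇒ 13p = 5 ⇒ p = 5/13, and the value is (3)·(5/13) + 3 = 54/13.
For the column player: with q = P(Left), equating a1's and a2's payoffs gives 8q − 2 = −5q + 8 ⇒ q = 10/13.

3/13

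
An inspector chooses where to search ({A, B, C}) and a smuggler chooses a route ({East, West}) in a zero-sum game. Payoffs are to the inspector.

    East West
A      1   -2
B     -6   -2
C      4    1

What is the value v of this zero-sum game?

1

Row minima: A → -2, B → -6, C → 1; maximin = 1.
Column maxima: East → 4, West → 1; minimax = 1.
Since maximin = minimax = 1, there is a saddle point and the value is 1.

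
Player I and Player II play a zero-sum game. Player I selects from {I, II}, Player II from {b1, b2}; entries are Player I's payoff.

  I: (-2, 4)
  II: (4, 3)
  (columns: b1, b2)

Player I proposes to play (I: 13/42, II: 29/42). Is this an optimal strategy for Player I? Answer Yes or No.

No

Against b1 this mix gives (13/42)·(-2) + (29/42)·4 = 15/7.
Against b2 this mix gives (13/42)·4 + (29/42)·3 = 139/42.
Player II will play b1, holding Player I to 15/7. Shifting weight toward the row that does better against b1 would raise this floor (the equalizing mix achieves 22/7 against both b1 and b2), so the proposed strategy is not optimal.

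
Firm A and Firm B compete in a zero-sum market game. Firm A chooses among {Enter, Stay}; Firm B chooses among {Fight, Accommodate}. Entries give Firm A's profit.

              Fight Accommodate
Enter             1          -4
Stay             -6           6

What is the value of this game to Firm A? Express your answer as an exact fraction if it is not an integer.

Row minima: Enter → -4, Stay → -6; maximin = -4.
Column maxima: Fight → 1, Accommodate → 6; minimax = 1.
-4 ≠ 1, so there is no saddle point; optimal play is mixed.
Let Firm A play Enter with probability p. Expected payoff against Fight: 1p + (-6)(1−p) = 7p − 6; against Accommodate: (-4)p + 6(1−p) = −10p + 6.
Setting these equal: 7p − 6 = −10p + 6 ⇒ 17p = 12 ⇒ p = 12/17, and the value is (7)·(12/17) − 6 = -18/17.
For Firm B: with q = P(Fight), equating Enter's and Stay's payoffs gives 5q − 4 = −12q + 6 ⇒ q = 10/17.

-18/17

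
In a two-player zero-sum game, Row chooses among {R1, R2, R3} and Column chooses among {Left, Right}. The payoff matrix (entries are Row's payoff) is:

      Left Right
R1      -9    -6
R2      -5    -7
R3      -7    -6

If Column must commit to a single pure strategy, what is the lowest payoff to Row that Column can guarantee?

Column maxima: Left → -5, Right → -6.
The smallest of these is -6.

-6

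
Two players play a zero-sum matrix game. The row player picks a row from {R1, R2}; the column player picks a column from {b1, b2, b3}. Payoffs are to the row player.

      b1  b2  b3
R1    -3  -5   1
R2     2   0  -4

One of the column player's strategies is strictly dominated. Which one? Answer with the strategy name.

b1

b2 holds the row player's payoff strictly below b1 in every row: -5 < -3, 0 < 2.
So b1 is strictly dominated for the column player.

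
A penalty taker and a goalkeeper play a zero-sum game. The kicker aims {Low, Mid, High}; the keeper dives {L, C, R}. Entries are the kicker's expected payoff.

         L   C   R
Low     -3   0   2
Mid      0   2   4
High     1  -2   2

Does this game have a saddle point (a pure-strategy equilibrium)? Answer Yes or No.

No

Row minima: Low → -3, Mid → 0, High → -2; maximin = 0.
Column maxima: L → 1, C → 2, R → 4; minimax = 1.
0 ≠ 1, so no pure-strategy equilibrium exists.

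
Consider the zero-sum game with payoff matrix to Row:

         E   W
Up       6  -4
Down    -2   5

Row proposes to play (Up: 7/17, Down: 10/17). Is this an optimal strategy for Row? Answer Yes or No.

Yes

Against E this mix gives (7/17)·6 + (10/17)·(-2) = 22/17.
Against W this mix gives (7/17)·(-4) + (10/17)·5 = 22/17.
All of Column's active replies (E, W) yield 22/17, and no column does worse for Row. The mix makes Column indifferent and guarantees 22/17, so it is optimal.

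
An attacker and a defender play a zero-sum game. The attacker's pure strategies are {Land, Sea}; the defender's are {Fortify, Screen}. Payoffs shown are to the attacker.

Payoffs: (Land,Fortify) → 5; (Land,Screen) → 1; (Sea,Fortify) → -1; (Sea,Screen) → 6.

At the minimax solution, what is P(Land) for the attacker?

7/11

Row minima: Land → 1, Sea → -1; maximin = 1.
Column maxima: Fortify → 5, Screen → 6; minimax = 5.
1 ≠ 5, so there is no saddle point; optimal play is mixed.
Let the attacker play Land with probability p. Expected payoff against Fortify: 5p + (-1)(1−p) = 6p − 1; against Screen: 1p + 6(1−p) = −5p + 6.
Setting these equal: 6p − 1 = −5p + 6 ⇒ 11p = 7 ⇒ p = 7/11, and the value is (6)·(7/11) − 1 = 31/11.
For the defender: with q = P(Fortify), equating Land's and Sea's payoffs gives 4q + 1 = −7q + 6 ⇒ q = 5/11.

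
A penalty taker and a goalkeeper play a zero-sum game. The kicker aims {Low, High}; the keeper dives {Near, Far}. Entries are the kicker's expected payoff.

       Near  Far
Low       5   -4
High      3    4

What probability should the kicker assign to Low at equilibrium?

1/10

Row minima: Low → -4, High → 3; maximin = 3.
Column maxima: Near → 5, Far → 4; minimax = 4.
3 ≠ 4, so there is no saddle point; optimal play is mixed.
Let the kicker play Low with probability p. Expected payoff against Near: 5p + 3(1−p) = 2p + 3; against Far: (-4)p + 4(1−p) = −8p + 4.
Setting these equal: 2p + 3 = −8p + 4 ⇒ 10p = 1 ⇒ p = 1/10, and the value is (2)·(1/10) + 3 = 16/5.
For the keeper: with q = P(Near), equating Low's and High's payoffs gives 9q − 4 = −q + 4 ⇒ q = 4/5.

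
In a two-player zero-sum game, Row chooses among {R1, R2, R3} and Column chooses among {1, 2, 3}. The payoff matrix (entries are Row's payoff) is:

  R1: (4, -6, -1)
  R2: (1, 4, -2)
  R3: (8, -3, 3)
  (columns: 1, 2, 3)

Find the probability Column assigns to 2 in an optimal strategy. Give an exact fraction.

Row minima: R1 → -6, R2 → -2, R3 → -3; maximin = -2.
Column maxima: 1 → 8, 2 → 4, 3 → 3; minimax = 3.
-2 ≠ 3, so there is no saddle point; optimal play is mixed.
R1 is strictly dominated by R3, so Row never plays it.
1 is strictly dominated by 3 (it gives Row strictly more in every row), so Column never plays it.
On the remaining 2×2 (R2, R3 vs 2, 3):
Let Row play R2 with probability p. Expected payoff against 2: 4p + (-3)(1−p) = 7p − 3; against 3: (-2)p + 3(1−p) = −5p + 3.
Setting these equal: 7p − 3 = −5p + 3 ⇒ 12p = 6 ⇒ p = 1/2, and the value is (7)·(1/2) − 3 = 1/2.
For Column: with q = P(2), equating R2's and R3's payoffs gives 6q − 2 = −6q + 3 ⇒ q = 5/12.

5/12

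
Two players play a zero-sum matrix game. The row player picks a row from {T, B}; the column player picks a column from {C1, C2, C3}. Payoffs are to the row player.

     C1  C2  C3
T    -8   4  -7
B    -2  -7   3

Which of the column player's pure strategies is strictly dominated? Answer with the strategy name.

C1 holds the row player's payoff strictly below C3 in every row: -8 < -7, -2 < 3.
So C3 is strictly dominated for the column player.

C3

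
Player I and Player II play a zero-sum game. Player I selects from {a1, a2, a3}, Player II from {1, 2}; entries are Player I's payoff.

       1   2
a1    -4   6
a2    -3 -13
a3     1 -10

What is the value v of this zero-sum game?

Row minima: a1 → -4, a2 → -13, a3 → -10; maximin = -4.
Column maxima: 1 → 1, 2 → 6; minimax = 1.
-4 ≠ 1, so there is no saddle point; optimal play is mixed.
a2 is strictly dominated by a3, so Player I never plays it.
On the remaining 2×2 (a1, a3 vs 1, 2):
Let Player I play a1 with probability p. Expected payoff against 1: (-4)p + 1(1−p) = −5p + 1; against 2: 6p + (-10)(1−p) = 16p − 10.
Setting these equal: −5p + 1 = 16p − 10 ⇒ −21p = -11 ⇒ p = 11/21, and the value is (-5)·(11/21) + 1 = -34/21.
For Player II: with q = P(1), equating a1's and a3's payoffs gives −10q + 6 = 11q − 10 ⇒ q = 16/21.

-34/21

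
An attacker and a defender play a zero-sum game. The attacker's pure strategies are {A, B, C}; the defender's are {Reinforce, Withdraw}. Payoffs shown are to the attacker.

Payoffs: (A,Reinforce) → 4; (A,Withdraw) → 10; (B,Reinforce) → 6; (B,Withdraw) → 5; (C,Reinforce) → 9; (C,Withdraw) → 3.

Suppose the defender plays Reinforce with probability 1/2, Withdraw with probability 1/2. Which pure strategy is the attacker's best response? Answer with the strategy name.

A

Expected payoff of A: (1/2)·4 + (1/2)·10 = 7.
Expected payoff of B: (1/2)·6 + (1/2)·5 = 11/2.
Expected payoff of C: (1/2)·9 + (1/2)·3 = 6.
The largest is 7, so the attacker's best response is A.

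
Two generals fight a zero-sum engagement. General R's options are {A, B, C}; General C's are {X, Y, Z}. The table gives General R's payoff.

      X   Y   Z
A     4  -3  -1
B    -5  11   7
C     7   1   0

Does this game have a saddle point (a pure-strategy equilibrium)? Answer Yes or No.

No

Row minima: A → -3, B → -5, C → 0; maximin = 0.
Column maxima: X → 7, Y → 11, Z → 7; minimax = 7.
0 ≠ 7, so no pure-strategy equilibrium exists.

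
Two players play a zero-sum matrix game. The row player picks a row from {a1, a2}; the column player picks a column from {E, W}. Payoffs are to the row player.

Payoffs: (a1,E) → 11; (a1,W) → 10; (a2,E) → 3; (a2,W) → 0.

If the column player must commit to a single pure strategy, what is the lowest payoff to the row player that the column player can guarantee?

10

Column maxima: E → 11, W → 10.
The smallest of these is 10.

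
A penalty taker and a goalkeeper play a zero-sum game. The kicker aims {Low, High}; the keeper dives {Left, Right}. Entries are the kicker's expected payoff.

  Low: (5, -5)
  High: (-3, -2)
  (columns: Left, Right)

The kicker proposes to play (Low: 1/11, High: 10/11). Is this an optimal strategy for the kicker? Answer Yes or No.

Yes

Against Left this mix gives (1/11)·5 + (10/11)·(-3) = -25/11.
Against Right this mix gives (1/11)·(-5) + (10/11)·(-2) = -25/11.
All of the keeper's active replies (Left, Right) yield -25/11, and no column does worse for the kicker. The mix makes the keeper indifferent and guarantees -25/11, so it is optimal.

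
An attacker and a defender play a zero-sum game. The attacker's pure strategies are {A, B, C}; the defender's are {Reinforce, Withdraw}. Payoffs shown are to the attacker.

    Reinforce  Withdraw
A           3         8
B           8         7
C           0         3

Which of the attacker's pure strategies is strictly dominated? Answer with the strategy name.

A gives a strictly higher payoff than C against every column: 3 > 0, 8 > 3.
So C is strictly dominated and the attacker never plays it.

C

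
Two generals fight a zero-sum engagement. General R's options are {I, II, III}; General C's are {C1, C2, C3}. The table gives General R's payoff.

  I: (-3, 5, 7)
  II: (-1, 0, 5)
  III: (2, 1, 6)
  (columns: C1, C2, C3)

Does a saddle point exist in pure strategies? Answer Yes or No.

No

Row minima: I → -3, II → -1, III → 1; maximin = 1.
Column maxima: C1 → 2, C2 → 5, C3 → 7; minimax = 2.
1 ≠ 2, so no pure-strategy equilibrium exists.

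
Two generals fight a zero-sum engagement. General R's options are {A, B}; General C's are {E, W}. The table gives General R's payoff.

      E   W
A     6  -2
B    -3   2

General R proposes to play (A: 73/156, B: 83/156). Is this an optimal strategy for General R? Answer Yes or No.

No

Against E this mix gives (73/156)·6 + (83/156)·(-3) = 63/52.
Against W this mix gives (73/156)·(-2) + (83/156)·2 = 5/39.
General C will play W, holding General R to 5/39. Shifting weight toward the row that does better against W would raise this floor (the equalizing mix achieves 6/13 against both W and E), so the proposed strategy is not optimal.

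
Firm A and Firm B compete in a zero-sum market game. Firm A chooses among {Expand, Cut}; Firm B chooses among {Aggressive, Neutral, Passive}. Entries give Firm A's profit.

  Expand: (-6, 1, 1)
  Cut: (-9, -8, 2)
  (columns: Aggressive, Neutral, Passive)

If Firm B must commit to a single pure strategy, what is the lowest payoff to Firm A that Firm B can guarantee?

-6

Column maxima: Aggressive → -6, Neutral → 1, Passive → 2.
The smallest of these is -6.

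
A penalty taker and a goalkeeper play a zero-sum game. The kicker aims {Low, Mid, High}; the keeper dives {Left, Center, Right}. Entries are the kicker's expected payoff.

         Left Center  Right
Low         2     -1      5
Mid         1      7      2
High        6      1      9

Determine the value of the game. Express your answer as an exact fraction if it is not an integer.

Row minima: Low → -1, Mid → 1, High → 1; maximin = 1.
Column maxima: Left → 6, Center → 7, Right → 9; minimax = 6.
1 ≠ 6, so there is no saddle point; optimal play is mixed.
Low is strictly dominated by High, so the kicker never plays it.
Right is strictly dominated by Left (it gives the kicker strictly more in every row), so the keeper never plays it.
On the remaining 2×2 (Mid, High vs Left, Center):
Let the kicker play Mid with probability p. Expected payoff against Left: 1p + 6(1−p) = −5p + 6; against Center: 7p + 1(1−p) = 6p + 1.
Setting these equal: −5p + 6 = 6p + 1 ⇒ −11p = -5 ⇒ p = 5/11, and the value is (-5)·(5/11) + 6 = 41/11.
For the keeper: with q = P(Left), equating Mid's and High's payoffs gives −6q + 7 = 5q + 1 ⇒ q = 6/11.

41/11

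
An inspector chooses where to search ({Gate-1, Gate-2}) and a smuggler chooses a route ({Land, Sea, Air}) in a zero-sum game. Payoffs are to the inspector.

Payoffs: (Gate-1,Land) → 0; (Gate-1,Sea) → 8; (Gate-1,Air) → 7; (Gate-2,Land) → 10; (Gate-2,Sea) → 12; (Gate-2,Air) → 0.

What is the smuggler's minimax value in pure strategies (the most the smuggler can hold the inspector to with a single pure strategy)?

Column maxima: Land → 10, Sea → 12, Air → 7.
The smallest of these is 7.

7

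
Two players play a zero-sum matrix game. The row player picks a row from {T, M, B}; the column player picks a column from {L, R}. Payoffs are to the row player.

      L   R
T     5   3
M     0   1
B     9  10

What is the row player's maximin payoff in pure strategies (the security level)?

9

Row minima: T → 3, M → 0, B → 9.
The best of these is 9.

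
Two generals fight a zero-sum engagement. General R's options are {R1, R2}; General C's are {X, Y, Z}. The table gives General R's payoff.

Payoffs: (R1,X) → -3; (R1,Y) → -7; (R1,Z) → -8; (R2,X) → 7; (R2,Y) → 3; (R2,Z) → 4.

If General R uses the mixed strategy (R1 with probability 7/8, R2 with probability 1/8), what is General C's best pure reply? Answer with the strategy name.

If General C plays X, General R's expected payoff is (7/8)·(-3) + (1/8)·7 = -7/4.
If General C plays Y, General R's expected payoff is (7/8)·(-7) + (1/8)·3 = -23/4.
If General C plays Z, General R's expected payoff is (7/8)·(-8) + (1/8)·4 = -13/2.
General C minimizes General R's payoff; the smallest is -13/2, so the best response is Z.

Z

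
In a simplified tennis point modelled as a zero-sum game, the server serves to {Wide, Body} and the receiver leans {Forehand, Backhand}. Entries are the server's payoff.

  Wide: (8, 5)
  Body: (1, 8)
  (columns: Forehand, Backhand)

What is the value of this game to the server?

59/10

Row minima: Wide → 5, Body → 1; maximin = 5.
Column maxima: Forehand → 8, Backhand → 8; minimax = 8.
5 ≠ 8, so there is no saddle point; optimal play is mixed.
Let the server play Wide with probability p. Expected payoff against Forehand: 8p + 1(1−p) = 7p + 1; against Backhand: 5p + 8(1−p) = −3p + 8.
Setting these equal: 7p + 1 = −3p + 8 ⇒ 10p = 7 ⇒ p = 7/10, and the value is (7)·(7/10) + 1 = 59/10.
For the receiver: with q = P(Forehand), equating Wide's and Body's payoffs gives 3q + 5 = −7q + 8 ⇒ q = 3/10.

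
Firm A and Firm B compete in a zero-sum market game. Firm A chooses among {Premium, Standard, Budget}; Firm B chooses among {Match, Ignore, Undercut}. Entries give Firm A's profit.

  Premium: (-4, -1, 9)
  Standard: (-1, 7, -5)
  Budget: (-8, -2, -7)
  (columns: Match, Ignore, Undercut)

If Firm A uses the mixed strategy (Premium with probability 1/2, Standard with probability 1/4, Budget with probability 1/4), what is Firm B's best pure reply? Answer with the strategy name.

If Firm B plays Match, Firm A's expected payoff is (1/2)·(-4) + (1/4)·(-1) + (1/4)·(-8) = -17/4.
If Firm B plays Ignore, Firm A's expected payoff is (1/2)·(-1) + (1/4)·7 + (1/4)·(-2) = 3/4.
If Firm B plays Undercut, Firm A's expected payoff is (1/2)·9 + (1/4)·(-5) + (1/4)·(-7) = 3/2.
Firm B minimizes Firm A's payoff; the smallest is -17/4, so the best response is Match.

Match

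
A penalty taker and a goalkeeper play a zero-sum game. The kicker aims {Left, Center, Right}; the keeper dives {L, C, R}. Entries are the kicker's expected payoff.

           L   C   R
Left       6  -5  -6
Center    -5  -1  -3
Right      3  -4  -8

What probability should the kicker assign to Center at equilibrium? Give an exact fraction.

6/7

Row minima: Left → -6, Center → -5, Right → -8; maximin = -5.
Column maxima: L → 6, C → -1, R → -3; minimax = -3.
-5 ≠ -3, so there is no saddle point; optimal play is mixed.
C is strictly dominated by R (it gives the kicker strictly more in every row), so the keeper never plays it.
With C eliminated, Right is strictly dominated by Left (Left gives the kicker strictly more in every remaining column), so the kicker never plays it.
On the remaining 2×2 (Left, Center vs L, R):
Let the kicker play Left with probability p. Expected payoff against L: 6p + (-5)(1−p) = 11p − 5; against R: (-6)p + (-3)(1−p) = −3p − 3.
Setting these equal: 11p − 5 = −3p − 3 ⇒ 14p = 2 ⇒ p = 1/7, and the value is (11)·(1/7) − 5 = -24/7.
For the keeper: with q = P(L), equating Left's and Center's payoffs gives 12q − 6 = −2q − 3 ⇒ q = 3/14.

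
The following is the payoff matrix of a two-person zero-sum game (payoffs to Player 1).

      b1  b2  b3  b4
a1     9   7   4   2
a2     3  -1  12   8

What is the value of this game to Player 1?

Row minima: a1 → 2, a2 → -1; maximin = 2.
Column maxima: b1 → 9, b2 → 7, b3 → 12, b4 → 8; minimax = 7.
2 ≠ 7, so there is no saddle point; optimal play is mixed.
b1 is strictly dominated by b2 (it gives Player 1 strictly more in every row), so Player 2 never plays it.
b3 is strictly dominated by b4 (it gives Player 1 strictly more in every row), so Player 2 never plays it.
On the remaining 2×2 (a1, a2 vs b2, b4):
Let Player 1 play a1 with probability p. Expected payoff against b2: 7p + (-1)(1−p) = 8p − 1; against b4: 2p + 8(1−p) = −6p + 8.
Setting these equal: 8p − 1 = −6p + 8 ⇒ 14p = 9 ⇒ p = 9/14, and the value is (8)·(9/14) − 1 = 29/7.
For Player 2: with q = P(b2), equating a1's and a2's payoffs gives 5q + 2 = −9q + 8 ⇒ q = 3/7.

29/7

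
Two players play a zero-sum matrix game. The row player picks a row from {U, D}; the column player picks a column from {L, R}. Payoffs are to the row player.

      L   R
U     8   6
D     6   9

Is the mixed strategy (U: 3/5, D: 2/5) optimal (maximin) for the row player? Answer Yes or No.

Against L this mix gives (3/5)·8 + (2/5)·6 = 36/5.
Against R this mix gives (3/5)·6 + (2/5)·9 = 36/5.
All of the column player's active replies (L, R) yield 36/5, and no column does worse for the row player. The mix makes the column player indifferent and guarantees 36/5, so it is optimal.

Yes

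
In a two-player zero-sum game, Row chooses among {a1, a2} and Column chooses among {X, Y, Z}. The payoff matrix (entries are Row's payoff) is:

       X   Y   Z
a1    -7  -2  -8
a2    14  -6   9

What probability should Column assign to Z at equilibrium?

4/21

Row minima: a1 → -8, a2 → -6; maximin = -6.
Column maxima: X → 14, Y → -2, Z → 9; minimax = -2.
-6 ≠ -2, so there is no saddle point; optimal play is mixed.
X is strictly dominated by Z (it gives Row strictly more in every row), so Column never plays it.
On the remaining 2×2 (a1, a2 vs Y, Z):
Let Row play a1 with probability p. Expected payoff against Y: (-2)p + (-6)(1−p) = 4p − 6; against Z: (-8)p + 9(1−p) = −17p + 9.
Setting these equal: 4p − 6 = −17p + 9 ⇒ 21p = 15 ⇒ p = 5/7, and the value is (4)·(5/7) − 6 = -22/7.
For Column: with q = P(Y), equating a1's and a2's payoffs gives 6q − 8 = −15q + 9 ⇒ q = 17/21.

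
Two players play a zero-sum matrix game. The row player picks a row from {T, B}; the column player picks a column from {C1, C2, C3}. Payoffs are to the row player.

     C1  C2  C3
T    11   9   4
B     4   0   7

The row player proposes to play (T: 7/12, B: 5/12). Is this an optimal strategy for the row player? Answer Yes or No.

Yes

Against C1 this mix gives (7/12)·11 + (5/12)·4 = 97/12.
Against C2 this mix gives (7/12)·9 + (5/12)·0 = 21/4.
Against C3 this mix gives (7/12)·4 + (5/12)·7 = 21/4.
All of the column player's active replies (C2, C3) yield 21/4, and no column does worse for the row player. The mix makes the column player indifferent and guarantees 21/4, so it is optimal.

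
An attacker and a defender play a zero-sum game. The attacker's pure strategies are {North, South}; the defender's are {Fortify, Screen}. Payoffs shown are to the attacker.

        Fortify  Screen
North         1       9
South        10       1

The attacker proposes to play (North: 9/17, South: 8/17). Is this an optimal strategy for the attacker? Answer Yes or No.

Against Fortify this mix gives (9/17)·1 + (8/17)·10 = 89/17.
Against Screen this mix gives (9/17)·9 + (8/17)·1 = 89/17.
All of the defender's active replies (Fortify, Screen) yield 89/17, and no column does worse for the attacker. The mix makes the defender indifferent and guarantees 89/17, so it is optimal.

Yes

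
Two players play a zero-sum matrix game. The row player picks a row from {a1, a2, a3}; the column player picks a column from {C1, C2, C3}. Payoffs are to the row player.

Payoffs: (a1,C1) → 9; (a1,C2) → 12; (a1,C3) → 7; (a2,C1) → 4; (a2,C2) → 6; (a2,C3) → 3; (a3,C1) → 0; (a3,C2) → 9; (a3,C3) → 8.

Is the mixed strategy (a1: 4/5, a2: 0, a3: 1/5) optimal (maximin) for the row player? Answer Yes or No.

Against C1 this mix gives (4/5)·9 + (1/5)·0 = 36/5.
Against C2 this mix gives (4/5)·12 + (1/5)·9 = 57/5.
Against C3 this mix gives (4/5)·7 + (1/5)·8 = 36/5.
All of the column player's active replies (C1, C3) yield 36/5, and no column does worse for the row player. The mix makes the column player indifferent and guarantees 36/5, so it is optimal.

Yes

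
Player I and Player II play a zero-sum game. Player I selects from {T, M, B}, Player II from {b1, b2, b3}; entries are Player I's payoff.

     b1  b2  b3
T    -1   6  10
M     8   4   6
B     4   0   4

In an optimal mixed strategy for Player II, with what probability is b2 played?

Row minima: T → -1, M → 4, B → 0; maximin = 4.
Column maxima: b1 → 8, b2 → 6, b3 → 10; minimax = 6.
4 ≠ 6, so there is no saddle point; optimal play is mixed.
B is strictly dominated by M, so Player I never plays it.
b3 is strictly dominated by b2 (it gives Player I strictly more in every row), so Player II never plays it.
On the remaining 2×2 (T, M vs b1, b2):
Let Player I play T with probability p. Expected payoff against b1: (-1)p + 8(1−p) = −9p + 8; against b2: 6p + 4(1−p) = 2p + 4.
Setting these equal: −9p + 8 = 2p + 4 ⇒ −11p = -4 ⇒ p = 4/11, and the value is (-9)·(4/11) + 8 = 52/11.
For Player II: with q = P(b1), equating T's and M's payoffs gives −7q + 6 = 4q + 4 ⇒ q = 2/11.

9/11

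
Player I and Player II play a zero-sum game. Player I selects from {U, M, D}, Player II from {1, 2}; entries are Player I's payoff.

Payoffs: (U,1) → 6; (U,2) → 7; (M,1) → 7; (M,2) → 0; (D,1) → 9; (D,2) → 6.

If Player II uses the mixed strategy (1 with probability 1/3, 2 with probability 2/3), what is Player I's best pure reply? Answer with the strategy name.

Expected payoff of U: (1/3)·6 + (2/3)·7 = 20/3.
Expected payoff of M: (1/3)·7 + (2/3)·0 = 7/3.
Expected payoff of D: (1/3)·9 + (2/3)·6 = 7.
The largest is 7, so Player I's best response is D.

D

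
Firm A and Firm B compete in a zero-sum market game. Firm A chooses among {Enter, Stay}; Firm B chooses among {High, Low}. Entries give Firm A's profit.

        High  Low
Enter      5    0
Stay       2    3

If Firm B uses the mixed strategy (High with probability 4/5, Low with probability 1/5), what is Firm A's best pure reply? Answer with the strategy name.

Expected payoff of Enter: (4/5)·5 + (1/5)·0 = 4.
Expected payoff of Stay: (4/5)·2 + (1/5)·3 = 11/5.
The largest is 4, so Firm A's best response is Enter.

Enter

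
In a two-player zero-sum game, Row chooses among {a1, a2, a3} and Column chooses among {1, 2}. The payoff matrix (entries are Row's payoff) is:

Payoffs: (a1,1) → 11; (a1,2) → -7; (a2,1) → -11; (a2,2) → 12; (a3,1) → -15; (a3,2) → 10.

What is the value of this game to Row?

Row minima: a1 → -7, a2 → -11, a3 → -15; maximin = -7.
Column maxima: 1 → 11, 2 → 12; minimax = 11.
-7 ≠ 11, so there is no saddle point; optimal play is mixed.
a3 is strictly dominated by a2, so Row never plays it.
On the remaining 2×2 (a1, a2 vs 1, 2):
Let Row play a1 with probability p. Expected payoff against 1: 11p + (-11)(1−p) = 22p − 11; against 2: (-7)p + 12(1−p) = −19p + 12.
Setting these equal: 22p − 11 = −19p + 12 ⇒ 41p = 23 ⇒ p = 23/41, and the value is (22)·(23/41) − 11 = 55/41.
For Column: with q = P(1), equating a1's and a2's payoffs gives 18q − 7 = −23q + 12 ⇒ q = 19/41.

55/41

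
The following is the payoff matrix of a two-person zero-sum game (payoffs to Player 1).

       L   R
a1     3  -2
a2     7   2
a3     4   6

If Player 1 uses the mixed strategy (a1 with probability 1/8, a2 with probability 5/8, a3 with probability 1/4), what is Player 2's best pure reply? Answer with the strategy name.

R

If Player 2 plays L, Player 1's expected payoff is (1/8)·3 + (5/8)·7 + (1/4)·4 = 23/4.
If Player 2 plays R, Player 1's expected payoff is (1/8)·(-2) + (5/8)·2 + (1/4)·6 = 5/2.
Player 2 minimizes Player 1's payoff; the smallest is 5/2, so the best response is R.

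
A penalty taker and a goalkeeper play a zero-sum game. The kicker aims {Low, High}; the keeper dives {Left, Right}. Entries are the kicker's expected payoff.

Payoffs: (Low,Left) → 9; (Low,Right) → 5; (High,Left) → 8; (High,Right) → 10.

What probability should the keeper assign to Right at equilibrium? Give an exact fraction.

Row minima: Low → 5, High → 8; maximin = 8.
Column maxima: Left → 9, Right → 10; minimax = 9.
8 ≠ 9, so there is no saddle point; optimal play is mixed.
Let the kicker play Low with probability p. Expected payoff against Left: 9p + 8(1−p) = p + 8; against Right: 5p + 10(1−p) = −5p + 10.
Setting these equal: p + 8 = −5p + 10 ⇒ 6p = 2 ⇒ p = 1/3, and the value is (1)·(1/3) + 8 = 25/3.
For the keeper: with q = P(Left), equating Low's and High's payoffs gives 4q + 5 = −2q + 10 ⇒ q = 5/6.

1/6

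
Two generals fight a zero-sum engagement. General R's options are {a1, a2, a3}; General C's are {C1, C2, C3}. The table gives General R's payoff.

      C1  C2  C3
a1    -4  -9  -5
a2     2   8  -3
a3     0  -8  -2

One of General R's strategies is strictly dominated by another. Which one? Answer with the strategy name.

a1

a2 gives a strictly higher payoff than a1 against every column: 2 > -4, 8 > -9, -3 > -5.
So a1 is strictly dominated and General R never plays it.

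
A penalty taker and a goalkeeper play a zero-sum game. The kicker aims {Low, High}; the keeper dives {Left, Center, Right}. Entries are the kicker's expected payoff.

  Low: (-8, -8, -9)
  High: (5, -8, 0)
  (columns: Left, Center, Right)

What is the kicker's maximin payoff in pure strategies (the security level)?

-8

Row minima: Low → -9, High → -8.
The best of these is -8.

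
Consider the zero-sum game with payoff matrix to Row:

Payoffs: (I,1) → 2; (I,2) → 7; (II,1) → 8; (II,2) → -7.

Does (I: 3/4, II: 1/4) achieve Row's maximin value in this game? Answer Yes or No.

Against 1 this mix gives (3/4)·2 + (1/4)·8 = 7/2.
Against 2 this mix gives (3/4)·7 + (1/4)·(-7) = 7/2.
All of Column's active replies (1, 2) yield 7/2, and no column does worse for Row. The mix makes Column indifferent and guarantees 7/2, so it is optimal.

Yes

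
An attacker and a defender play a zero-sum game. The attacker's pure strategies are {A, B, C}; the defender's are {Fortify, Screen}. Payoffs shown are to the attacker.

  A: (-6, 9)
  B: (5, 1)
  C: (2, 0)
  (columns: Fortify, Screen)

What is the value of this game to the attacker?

Row minima: A → -6, B → 1, C → 0; maximin = 1.
Column maxima: Fortify → 5, Screen → 9; minimax = 5.
1 ≠ 5, so there is no saddle point; optimal play is mixed.
C is strictly dominated by B, so the attacker never plays it.
On the remaining 2×2 (A, B vs Fortify, Screen):
Let the attacker play A with probability p. Expected payoff against Fortify: (-6)p + 5(1−p) = −11p + 5; against Screen: 9p + 1(1−p) = 8p + 1.
Setting these equal: −11p + 5 = 8p + 1 ⇒ −19p = -4 ⇒ p = 4/19, and the value is (-11)·(4/19) + 5 = 51/19.
For the defender: with q = P(Fortify), equating A's and B's payoffs gives −15q + 9 = 4q + 1 ⇒ q = 8/19.

51/19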